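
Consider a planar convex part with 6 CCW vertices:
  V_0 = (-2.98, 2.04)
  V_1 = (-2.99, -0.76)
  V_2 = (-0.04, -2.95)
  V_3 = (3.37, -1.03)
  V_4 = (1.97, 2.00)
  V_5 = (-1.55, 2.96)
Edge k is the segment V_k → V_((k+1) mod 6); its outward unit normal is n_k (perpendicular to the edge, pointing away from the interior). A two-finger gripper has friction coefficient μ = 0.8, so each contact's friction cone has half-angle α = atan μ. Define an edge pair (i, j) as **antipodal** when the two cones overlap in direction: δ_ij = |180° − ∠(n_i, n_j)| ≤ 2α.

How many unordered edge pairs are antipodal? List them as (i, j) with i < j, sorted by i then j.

α = atan 0.8 = 38.66°;  2α = 77.32°
n_0 = (-1.0000, +0.0036)
n_1 = (-0.5961, -0.8029)
n_2 = (+0.4906, -0.8714)
n_3 = (+0.9078, +0.4194)
n_4 = (+0.2631, +0.9648)
n_5 = (-0.5411, +0.8410)
  (0,1): δ = 126.38°  ·
  (0,2): δ = 60.41°  ✓
  (0,3): δ = 25.00°  ✓
  (0,4): δ = 74.95°  ✓
  (0,5): δ = 122.96°  ·
  (1,2): δ = 114.03°  ·
  (1,3): δ = 28.61°  ✓
  (1,4): δ = 21.33°  ✓
  (1,5): δ = 69.34°  ✓
  (2,3): δ = 94.58°  ·
  (2,4): δ = 44.64°  ✓
  (2,5): δ = 3.37°  ✓
  (3,4): δ = 130.05°  ·
  (3,5): δ = 82.04°  ·
  (4,5): δ = 131.99°  ·
antipodal pairs: 8

count = 8; pairs: (0,2), (0,3), (0,4), (1,3), (1,4), (1,5), (2,4), (2,5)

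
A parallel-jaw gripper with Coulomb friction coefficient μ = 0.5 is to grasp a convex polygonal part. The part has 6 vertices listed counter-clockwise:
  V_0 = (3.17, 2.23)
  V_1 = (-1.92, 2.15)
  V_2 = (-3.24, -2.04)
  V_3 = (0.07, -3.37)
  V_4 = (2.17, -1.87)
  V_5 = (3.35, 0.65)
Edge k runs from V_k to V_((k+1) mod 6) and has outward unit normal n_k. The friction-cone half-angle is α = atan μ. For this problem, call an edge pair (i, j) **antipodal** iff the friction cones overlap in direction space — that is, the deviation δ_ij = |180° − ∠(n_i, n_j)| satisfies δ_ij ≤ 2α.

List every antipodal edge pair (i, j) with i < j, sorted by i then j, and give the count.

count = 5; pairs: (0,2), (0,3), (1,3), (1,4), (1,5)

α = atan 0.5 = 26.57°;  2α = 53.13°
n_0 = (-0.0157, +0.9999)
n_1 = (-0.9538, +0.3005)
n_2 = (-0.3728, -0.9279)
n_3 = (+0.5812, -0.8137)
n_4 = (+0.9056, -0.4241)
n_5 = (+0.9936, +0.1132)
  (0,1): δ = 108.39°  ·
  (0,2): δ = 22.79°  ✓
  (0,3): δ = 34.64°  ✓
  (0,4): δ = 64.01°  ·
  (0,5): δ = 95.60°  ·
  (1,2): δ = 94.40°  ·
  (1,3): δ = 36.98°  ✓
  (1,4): δ = 7.61°  ✓
  (1,5): δ = 23.99°  ✓
  (2,3): δ = 122.57°  ·
  (2,4): δ = 93.20°  ·
  (2,5): δ = 61.61°  ·
  (3,4): δ = 150.63°  ·
  (3,5): δ = 119.04°  ·
  (4,5): δ = 148.41°  ·
antipodal pairs: 5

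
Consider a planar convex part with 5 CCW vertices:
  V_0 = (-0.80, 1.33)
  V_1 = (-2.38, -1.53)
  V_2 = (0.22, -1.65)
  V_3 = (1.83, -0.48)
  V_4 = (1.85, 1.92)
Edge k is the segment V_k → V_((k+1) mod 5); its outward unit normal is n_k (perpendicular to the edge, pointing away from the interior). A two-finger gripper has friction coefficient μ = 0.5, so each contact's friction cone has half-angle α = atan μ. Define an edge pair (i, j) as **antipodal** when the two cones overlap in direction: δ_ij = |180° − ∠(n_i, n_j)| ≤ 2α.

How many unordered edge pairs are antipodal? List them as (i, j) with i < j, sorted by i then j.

α = atan 0.5 = 26.57°;  2α = 53.13°
n_0 = (-0.8753, +0.4836)
n_1 = (-0.0461, -0.9989)
n_2 = (+0.5879, -0.8090)
n_3 = (+1.0000, -0.0083)
n_4 = (-0.2173, +0.9761)
  (0,1): δ = 63.72°  ·
  (0,2): δ = 25.08°  ✓
  (0,3): δ = 28.44°  ✓
  (0,4): δ = 131.47°  ·
  (1,2): δ = 141.35°  ·
  (1,3): δ = 87.83°  ·
  (1,4): δ = 15.19°  ✓
  (2,3): δ = 126.48°  ·
  (2,4): δ = 23.45°  ✓
  (3,4): δ = 76.97°  ·
antipodal pairs: 4

count = 4; pairs: (0,2), (0,3), (1,4), (2,4)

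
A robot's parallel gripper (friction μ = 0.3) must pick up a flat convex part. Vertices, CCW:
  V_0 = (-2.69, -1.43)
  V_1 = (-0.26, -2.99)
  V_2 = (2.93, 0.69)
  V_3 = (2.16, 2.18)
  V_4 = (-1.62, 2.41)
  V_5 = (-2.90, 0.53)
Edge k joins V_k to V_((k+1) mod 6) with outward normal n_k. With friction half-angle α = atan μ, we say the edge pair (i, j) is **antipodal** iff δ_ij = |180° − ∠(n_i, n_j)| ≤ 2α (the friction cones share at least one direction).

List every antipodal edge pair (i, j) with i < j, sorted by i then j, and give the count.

count = 4; pairs: (0,2), (0,3), (1,4), (2,5)

α = atan 0.3 = 16.70°;  2α = 33.40°
n_0 = (-0.5402, -0.8415)
n_1 = (+0.7556, -0.6550)
n_2 = (+0.8884, +0.4591)
n_3 = (+0.0607, +0.9982)
n_4 = (-0.8266, +0.5628)
n_5 = (-0.9943, -0.1065)
  (0,1): δ = 98.22°  ·
  (0,2): δ = 29.97°  ✓
  (0,3): δ = 29.22°  ✓
  (0,4): δ = 88.45°  ·
  (0,5): δ = 128.81°  ·
  (1,2): δ = 111.75°  ·
  (1,3): δ = 52.56°  ·
  (1,4): δ = 6.67°  ✓
  (1,5): δ = 47.04°  ·
  (2,3): δ = 120.81°  ·
  (2,4): δ = 61.58°  ·
  (2,5): δ = 21.21°  ✓
  (3,4): δ = 120.77°  ·
  (3,5): δ = 80.40°  ·
  (4,5): δ = 139.64°  ·
antipodal pairs: 4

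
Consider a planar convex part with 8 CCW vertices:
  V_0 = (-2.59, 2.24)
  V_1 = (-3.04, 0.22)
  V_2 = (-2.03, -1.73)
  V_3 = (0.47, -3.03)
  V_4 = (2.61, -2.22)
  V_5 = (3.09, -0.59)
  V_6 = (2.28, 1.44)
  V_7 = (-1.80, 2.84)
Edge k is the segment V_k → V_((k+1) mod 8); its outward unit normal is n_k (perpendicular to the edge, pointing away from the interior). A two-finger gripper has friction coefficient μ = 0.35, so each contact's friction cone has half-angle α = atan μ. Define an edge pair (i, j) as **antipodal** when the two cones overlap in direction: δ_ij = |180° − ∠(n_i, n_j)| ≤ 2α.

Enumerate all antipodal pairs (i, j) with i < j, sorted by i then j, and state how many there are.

count = 6; pairs: (0,4), (0,5), (1,5), (2,6), (3,7), (4,7)

α = atan 0.35 = 19.29°;  2α = 38.58°
n_0 = (-0.9761, +0.2174)
n_1 = (-0.8880, -0.4599)
n_2 = (-0.4614, -0.8872)
n_3 = (+0.3540, -0.9352)
n_4 = (+0.9593, -0.2825)
n_5 = (+0.9288, +0.3706)
n_6 = (+0.3246, +0.9459)
n_7 = (-0.6048, +0.7964)
  (0,1): δ = 140.06°  ·
  (0,2): δ = 104.92°  ·
  (0,3): δ = 56.71°  ·
  (0,4): δ = 3.85°  ✓
  (0,5): δ = 34.31°  ✓
  (0,6): δ = 83.62°  ·
  (0,7): δ = 139.78°  ·
  (1,2): δ = 144.86°  ·
  (1,3): δ = 96.65°  ·
  (1,4): δ = 43.79°  ·
  (1,5): δ = 5.63°  ✓
  (1,6): δ = 43.68°  ·
  (1,7): δ = 99.83°  ·
  (2,3): δ = 131.79°  ·
  (2,4): δ = 78.93°  ·
  (2,5): δ = 40.77°  ·
  (2,6): δ = 8.54°  ✓
  (2,7): δ = 64.69°  ·
  (3,4): δ = 127.14°  ·
  (3,5): δ = 88.98°  ·
  (3,6): δ = 39.67°  ·
  (3,7): δ = 16.48°  ✓
  (4,5): δ = 141.84°  ·
  (4,6): δ = 92.53°  ·
  (4,7): δ = 36.37°  ✓
  (5,6): δ = 130.69°  ·
  (5,7): δ = 74.54°  ·
  (6,7): δ = 123.84°  ·
antipodal pairs: 6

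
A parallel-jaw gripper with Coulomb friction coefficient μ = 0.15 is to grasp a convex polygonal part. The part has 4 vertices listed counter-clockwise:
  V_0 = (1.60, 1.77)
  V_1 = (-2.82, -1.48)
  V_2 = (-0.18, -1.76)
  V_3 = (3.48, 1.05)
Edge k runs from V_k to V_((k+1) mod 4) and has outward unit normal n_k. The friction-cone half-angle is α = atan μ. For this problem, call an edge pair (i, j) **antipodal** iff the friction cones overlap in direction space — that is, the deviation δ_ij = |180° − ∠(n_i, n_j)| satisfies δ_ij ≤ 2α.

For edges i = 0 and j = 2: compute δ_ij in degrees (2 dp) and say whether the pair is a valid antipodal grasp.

δ = 1.19°, valid

α = atan 0.15 = 8.53°;  2α = 17.06°
edge 0: e_0 = (-4.42, -3.25);  n_0 = (-0.5924, +0.8057)
edge 2: e_2 = (+3.66, +2.81);  n_2 = (+0.6090, -0.7932)
∠(n_0, n_2) = 178.81°
δ = |180° − 178.81°| = 1.19°
1.19° ≤ 2α = 17.06°  →  valid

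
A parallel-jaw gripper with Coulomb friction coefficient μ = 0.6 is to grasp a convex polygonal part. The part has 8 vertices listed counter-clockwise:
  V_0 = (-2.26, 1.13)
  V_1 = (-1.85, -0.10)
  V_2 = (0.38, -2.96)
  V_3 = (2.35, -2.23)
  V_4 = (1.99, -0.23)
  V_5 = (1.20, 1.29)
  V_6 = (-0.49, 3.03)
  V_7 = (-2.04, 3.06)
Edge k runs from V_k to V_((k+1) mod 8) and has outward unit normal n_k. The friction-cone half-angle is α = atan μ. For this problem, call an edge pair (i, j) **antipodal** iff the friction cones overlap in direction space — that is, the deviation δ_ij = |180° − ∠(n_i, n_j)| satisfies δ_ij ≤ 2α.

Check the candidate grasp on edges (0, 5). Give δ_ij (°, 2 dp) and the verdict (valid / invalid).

α = atan 0.6 = 30.96°;  2α = 61.93°
edge 0: e_0 = (+0.41, -1.23);  n_0 = (-0.9487, -0.3162)
edge 5: e_5 = (-1.69, +1.74);  n_5 = (+0.7173, +0.6967)
∠(n_0, n_5) = 154.27°
δ = |180° − 154.27°| = 25.73°
25.73° ≤ 2α = 61.93°  →  valid

δ = 25.73°, valid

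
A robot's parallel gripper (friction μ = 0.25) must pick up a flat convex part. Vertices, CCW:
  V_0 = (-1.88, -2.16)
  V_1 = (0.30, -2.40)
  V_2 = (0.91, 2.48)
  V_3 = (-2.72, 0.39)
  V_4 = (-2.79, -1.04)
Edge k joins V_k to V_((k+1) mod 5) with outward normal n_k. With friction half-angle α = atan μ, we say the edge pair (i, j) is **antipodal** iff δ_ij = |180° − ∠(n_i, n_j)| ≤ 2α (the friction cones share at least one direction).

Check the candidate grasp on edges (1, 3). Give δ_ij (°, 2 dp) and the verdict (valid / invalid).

α = atan 0.25 = 14.04°;  2α = 28.07°
edge 1: e_1 = (+0.61, +4.88);  n_1 = (+0.9923, -0.1240)
edge 3: e_3 = (-0.07, -1.43);  n_3 = (-0.9988, +0.0489)
∠(n_1, n_3) = 175.68°
δ = |180° − 175.68°| = 4.32°
4.32° ≤ 2α = 28.07°  →  valid

δ = 4.32°, valid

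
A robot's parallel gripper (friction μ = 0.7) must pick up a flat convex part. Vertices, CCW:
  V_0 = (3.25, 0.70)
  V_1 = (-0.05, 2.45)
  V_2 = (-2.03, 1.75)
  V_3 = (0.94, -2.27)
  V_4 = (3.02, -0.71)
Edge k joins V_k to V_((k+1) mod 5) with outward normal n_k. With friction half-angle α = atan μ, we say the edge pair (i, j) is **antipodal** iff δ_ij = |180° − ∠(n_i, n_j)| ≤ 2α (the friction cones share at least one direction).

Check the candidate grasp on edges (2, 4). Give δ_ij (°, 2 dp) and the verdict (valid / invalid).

δ = 45.72°, valid

α = atan 0.7 = 34.99°;  2α = 69.98°
edge 2: e_2 = (+2.97, -4.02);  n_2 = (-0.8043, -0.5942)
edge 4: e_4 = (+0.23, +1.41);  n_4 = (+0.9870, -0.1610)
∠(n_2, n_4) = 134.28°
δ = |180° − 134.28°| = 45.72°
45.72° ≤ 2α = 69.98°  →  valid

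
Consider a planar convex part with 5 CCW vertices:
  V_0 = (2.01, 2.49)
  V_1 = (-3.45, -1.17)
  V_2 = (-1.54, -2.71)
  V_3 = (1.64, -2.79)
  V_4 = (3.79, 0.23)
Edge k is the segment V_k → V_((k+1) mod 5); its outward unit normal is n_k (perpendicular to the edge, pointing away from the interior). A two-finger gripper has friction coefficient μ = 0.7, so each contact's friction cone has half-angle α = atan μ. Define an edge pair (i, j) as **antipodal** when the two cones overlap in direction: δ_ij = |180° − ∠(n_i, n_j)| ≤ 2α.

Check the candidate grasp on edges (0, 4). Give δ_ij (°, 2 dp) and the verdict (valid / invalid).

δ = 94.39°, invalid

α = atan 0.7 = 34.99°;  2α = 69.98°
edge 0: e_0 = (-5.46, -3.66);  n_0 = (-0.5568, +0.8306)
edge 4: e_4 = (-1.78, +2.26);  n_4 = (+0.7856, +0.6187)
∠(n_0, n_4) = 85.61°
δ = |180° − 85.61°| = 94.39°
94.39° > 2α = 69.98°  →  invalid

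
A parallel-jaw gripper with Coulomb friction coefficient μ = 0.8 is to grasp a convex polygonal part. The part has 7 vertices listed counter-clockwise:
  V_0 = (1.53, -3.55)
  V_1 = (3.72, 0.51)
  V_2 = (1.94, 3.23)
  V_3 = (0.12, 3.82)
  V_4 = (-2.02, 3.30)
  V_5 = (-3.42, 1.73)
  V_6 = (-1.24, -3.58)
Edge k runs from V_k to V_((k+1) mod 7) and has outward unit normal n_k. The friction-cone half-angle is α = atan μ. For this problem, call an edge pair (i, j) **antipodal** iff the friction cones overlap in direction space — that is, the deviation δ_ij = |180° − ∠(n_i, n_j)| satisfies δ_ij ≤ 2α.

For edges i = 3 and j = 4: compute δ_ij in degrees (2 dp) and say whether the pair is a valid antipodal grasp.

δ = 145.38°, invalid

α = atan 0.8 = 38.66°;  2α = 77.32°
edge 3: e_3 = (-2.14, -0.52);  n_3 = (-0.2361, +0.9717)
edge 4: e_4 = (-1.40, -1.57);  n_4 = (-0.7464, +0.6655)
∠(n_3, n_4) = 34.62°
δ = |180° − 34.62°| = 145.38°
145.38° > 2α = 77.32°  →  invalid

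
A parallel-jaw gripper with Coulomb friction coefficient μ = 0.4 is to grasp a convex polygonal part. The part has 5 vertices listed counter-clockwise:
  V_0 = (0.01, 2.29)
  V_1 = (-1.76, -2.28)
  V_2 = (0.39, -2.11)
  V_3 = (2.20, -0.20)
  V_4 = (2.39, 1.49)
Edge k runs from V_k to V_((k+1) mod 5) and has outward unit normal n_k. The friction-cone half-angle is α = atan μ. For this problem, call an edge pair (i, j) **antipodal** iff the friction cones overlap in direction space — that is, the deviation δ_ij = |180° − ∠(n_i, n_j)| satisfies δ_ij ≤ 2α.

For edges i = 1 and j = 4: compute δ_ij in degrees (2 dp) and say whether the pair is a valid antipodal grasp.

α = atan 0.4 = 21.80°;  2α = 43.60°
edge 1: e_1 = (+2.15, +0.17);  n_1 = (+0.0788, -0.9969)
edge 4: e_4 = (-2.38, +0.80);  n_4 = (+0.3186, +0.9479)
∠(n_1, n_4) = 156.90°
δ = |180° − 156.90°| = 23.10°
23.10° ≤ 2α = 43.60°  →  valid

δ = 23.10°, valid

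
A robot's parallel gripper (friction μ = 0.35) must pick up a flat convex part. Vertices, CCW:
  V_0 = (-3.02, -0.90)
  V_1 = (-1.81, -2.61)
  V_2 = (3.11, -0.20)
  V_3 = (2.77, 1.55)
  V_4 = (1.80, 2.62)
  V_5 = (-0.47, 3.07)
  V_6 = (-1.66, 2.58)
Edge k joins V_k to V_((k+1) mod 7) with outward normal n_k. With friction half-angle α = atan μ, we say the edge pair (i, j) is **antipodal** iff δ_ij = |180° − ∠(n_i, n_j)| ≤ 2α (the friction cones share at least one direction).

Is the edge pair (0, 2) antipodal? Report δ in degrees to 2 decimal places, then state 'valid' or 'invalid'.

δ = 24.29°, valid

α = atan 0.35 = 19.29°;  2α = 38.58°
edge 0: e_0 = (+1.21, -1.71);  n_0 = (-0.8163, -0.5776)
edge 2: e_2 = (-0.34, +1.75);  n_2 = (+0.9816, +0.1907)
∠(n_0, n_2) = 155.71°
δ = |180° − 155.71°| = 24.29°
24.29° ≤ 2α = 38.58°  →  valid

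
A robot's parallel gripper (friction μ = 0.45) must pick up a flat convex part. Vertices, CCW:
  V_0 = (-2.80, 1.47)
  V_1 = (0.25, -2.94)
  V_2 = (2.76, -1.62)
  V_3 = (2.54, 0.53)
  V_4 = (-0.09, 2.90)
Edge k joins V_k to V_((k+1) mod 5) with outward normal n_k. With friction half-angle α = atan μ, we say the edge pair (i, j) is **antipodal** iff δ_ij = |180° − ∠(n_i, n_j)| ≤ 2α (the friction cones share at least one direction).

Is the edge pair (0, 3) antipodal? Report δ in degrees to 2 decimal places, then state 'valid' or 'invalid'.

δ = 13.31°, valid

α = atan 0.45 = 24.23°;  2α = 48.46°
edge 0: e_0 = (+3.05, -4.41);  n_0 = (-0.8225, -0.5688)
edge 3: e_3 = (-2.63, +2.37);  n_3 = (+0.6694, +0.7429)
∠(n_0, n_3) = 166.69°
δ = |180° − 166.69°| = 13.31°
13.31° ≤ 2α = 48.46°  →  valid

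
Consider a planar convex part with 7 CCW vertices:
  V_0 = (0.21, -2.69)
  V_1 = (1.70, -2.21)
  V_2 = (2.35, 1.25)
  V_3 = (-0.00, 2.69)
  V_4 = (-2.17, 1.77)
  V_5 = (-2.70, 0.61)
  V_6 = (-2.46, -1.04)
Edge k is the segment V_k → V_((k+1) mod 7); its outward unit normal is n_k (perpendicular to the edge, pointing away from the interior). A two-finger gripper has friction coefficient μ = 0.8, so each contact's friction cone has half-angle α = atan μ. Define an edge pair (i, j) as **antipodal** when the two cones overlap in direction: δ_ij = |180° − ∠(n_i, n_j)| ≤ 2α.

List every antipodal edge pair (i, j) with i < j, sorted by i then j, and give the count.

count = 10; pairs: (0,2), (0,3), (0,4), (1,3), (1,4), (1,5), (1,6), (2,5), (2,6), (3,6)

α = atan 0.8 = 38.66°;  2α = 77.32°
n_0 = (+0.3066, -0.9518)
n_1 = (+0.9828, -0.1846)
n_2 = (+0.5225, +0.8527)
n_3 = (-0.3903, +0.9207)
n_4 = (-0.9096, +0.4156)
n_5 = (-0.9896, -0.1439)
n_6 = (-0.5257, -0.8507)
  (0,1): δ = 118.50°  ·
  (0,2): δ = 49.35°  ✓
  (0,3): δ = 5.12°  ✓
  (0,4): δ = 47.59°  ✓
  (0,5): δ = 80.42°  ·
  (0,6): δ = 130.43°  ·
  (1,2): δ = 110.86°  ·
  (1,3): δ = 56.39°  ✓
  (1,4): δ = 13.92°  ✓
  (1,5): δ = 18.92°  ✓
  (1,6): δ = 68.92°  ✓
  (2,3): δ = 125.53°  ·
  (2,4): δ = 83.06°  ·
  (2,5): δ = 50.23°  ✓
  (2,6): δ = 0.22°  ✓
  (3,4): δ = 137.53°  ·
  (3,5): δ = 104.70°  ·
  (3,6): δ = 54.69°  ✓
  (4,5): δ = 147.17°  ·
  (4,6): δ = 97.16°  ·
  (5,6): δ = 129.99°  ·
antipodal pairs: 10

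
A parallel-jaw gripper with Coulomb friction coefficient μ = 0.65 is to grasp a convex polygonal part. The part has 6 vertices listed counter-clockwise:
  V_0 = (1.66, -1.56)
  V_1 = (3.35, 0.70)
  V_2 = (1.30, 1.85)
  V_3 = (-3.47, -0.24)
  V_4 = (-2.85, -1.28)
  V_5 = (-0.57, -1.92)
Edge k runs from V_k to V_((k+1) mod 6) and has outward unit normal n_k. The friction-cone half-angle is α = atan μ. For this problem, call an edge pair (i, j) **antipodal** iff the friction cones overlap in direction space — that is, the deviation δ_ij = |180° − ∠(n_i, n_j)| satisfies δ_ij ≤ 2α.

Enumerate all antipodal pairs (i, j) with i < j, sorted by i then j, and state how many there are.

count = 6; pairs: (0,2), (1,3), (1,4), (1,5), (2,4), (2,5)

α = atan 0.65 = 33.02°;  2α = 66.05°
n_0 = (+0.8008, -0.5989)
n_1 = (+0.4893, +0.8721)
n_2 = (-0.4013, +0.9159)
n_3 = (-0.8589, -0.5121)
n_4 = (-0.2703, -0.9628)
n_5 = (+0.1594, -0.9872)
  (0,1): δ = 82.50°  ·
  (0,2): δ = 29.55°  ✓
  (0,3): δ = 67.59°  ·
  (0,4): δ = 111.11°  ·
  (0,5): δ = 135.96°  ·
  (1,2): δ = 127.05°  ·
  (1,3): δ = 29.91°  ✓
  (1,4): δ = 13.61°  ✓
  (1,5): δ = 38.46°  ✓
  (2,3): δ = 82.86°  ·
  (2,4): δ = 39.34°  ✓
  (2,5): δ = 14.49°  ✓
  (3,4): δ = 136.48°  ·
  (3,5): δ = 111.63°  ·
  (4,5): δ = 155.15°  ·
antipodal pairs: 6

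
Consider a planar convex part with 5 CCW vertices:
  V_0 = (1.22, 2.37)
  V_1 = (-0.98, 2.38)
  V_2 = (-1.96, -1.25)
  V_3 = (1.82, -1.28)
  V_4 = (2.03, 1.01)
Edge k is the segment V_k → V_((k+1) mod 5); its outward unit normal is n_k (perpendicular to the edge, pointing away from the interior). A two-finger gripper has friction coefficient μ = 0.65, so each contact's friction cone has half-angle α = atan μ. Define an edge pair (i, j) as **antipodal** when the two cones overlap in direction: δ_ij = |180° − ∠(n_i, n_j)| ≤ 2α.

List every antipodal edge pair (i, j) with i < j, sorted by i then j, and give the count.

α = atan 0.65 = 33.02°;  2α = 66.05°
n_0 = (+0.0045, +1.0000)
n_1 = (-0.9654, +0.2606)
n_2 = (-0.0079, -1.0000)
n_3 = (+0.9958, -0.0913)
n_4 = (+0.8592, +0.5117)
  (0,1): δ = 104.85°  ·
  (0,2): δ = 0.19°  ✓
  (0,3): δ = 85.02°  ·
  (0,4): δ = 121.04°  ·
  (1,2): δ = 75.35°  ·
  (1,3): δ = 9.87°  ✓
  (1,4): δ = 45.89°  ✓
  (2,3): δ = 94.78°  ·
  (2,4): δ = 58.77°  ✓
  (3,4): δ = 143.98°  ·
antipodal pairs: 4

count = 4; pairs: (0,2), (1,3), (1,4), (2,4)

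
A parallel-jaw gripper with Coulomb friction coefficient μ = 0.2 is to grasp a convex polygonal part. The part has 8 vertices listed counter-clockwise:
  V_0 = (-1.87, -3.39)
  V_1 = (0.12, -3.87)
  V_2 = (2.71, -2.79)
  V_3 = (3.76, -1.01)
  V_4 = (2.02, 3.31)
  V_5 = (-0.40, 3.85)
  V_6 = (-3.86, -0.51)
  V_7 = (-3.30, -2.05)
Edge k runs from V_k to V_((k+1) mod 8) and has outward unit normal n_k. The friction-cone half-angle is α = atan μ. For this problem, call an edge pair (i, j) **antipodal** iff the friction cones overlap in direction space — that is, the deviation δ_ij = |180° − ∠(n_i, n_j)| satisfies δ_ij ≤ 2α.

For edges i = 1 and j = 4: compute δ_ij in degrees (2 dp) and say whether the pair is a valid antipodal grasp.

δ = 35.21°, invalid

α = atan 0.2 = 11.31°;  2α = 22.62°
edge 1: e_1 = (+2.59, +1.08);  n_1 = (+0.3849, -0.9230)
edge 4: e_4 = (-2.42, +0.54);  n_4 = (+0.2178, +0.9760)
∠(n_1, n_4) = 144.79°
δ = |180° − 144.79°| = 35.21°
35.21° > 2α = 22.62°  →  invalid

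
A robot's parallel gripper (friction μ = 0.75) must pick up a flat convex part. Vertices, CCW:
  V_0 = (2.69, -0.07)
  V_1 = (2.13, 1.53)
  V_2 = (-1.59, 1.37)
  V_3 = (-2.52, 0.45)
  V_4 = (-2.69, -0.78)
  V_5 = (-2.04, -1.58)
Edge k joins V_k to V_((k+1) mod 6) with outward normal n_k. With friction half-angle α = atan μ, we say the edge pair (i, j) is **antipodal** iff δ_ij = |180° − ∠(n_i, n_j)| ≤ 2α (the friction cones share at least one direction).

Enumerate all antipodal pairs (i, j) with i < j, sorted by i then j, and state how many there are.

count = 7; pairs: (0,2), (0,3), (0,4), (1,4), (1,5), (2,5), (3,5)

α = atan 0.75 = 36.87°;  2α = 73.74°
n_0 = (+0.9439, +0.3304)
n_1 = (-0.0430, +0.9991)
n_2 = (-0.7033, +0.7109)
n_3 = (-0.9906, +0.1369)
n_4 = (-0.7761, -0.6306)
n_5 = (+0.3041, -0.9526)
  (0,1): δ = 106.83°  ·
  (0,2): δ = 64.60°  ✓
  (0,3): δ = 27.16°  ✓
  (0,4): δ = 19.80°  ✓
  (0,5): δ = 88.42°  ·
  (1,2): δ = 137.77°  ·
  (1,3): δ = 100.33°  ·
  (1,4): δ = 53.37°  ✓
  (1,5): δ = 15.24°  ✓
  (2,3): δ = 142.56°  ·
  (2,4): δ = 95.60°  ·
  (2,5): δ = 26.99°  ✓
  (3,4): δ = 133.04°  ·
  (3,5): δ = 64.43°  ✓
  (4,5): δ = 111.39°  ·
antipodal pairs: 7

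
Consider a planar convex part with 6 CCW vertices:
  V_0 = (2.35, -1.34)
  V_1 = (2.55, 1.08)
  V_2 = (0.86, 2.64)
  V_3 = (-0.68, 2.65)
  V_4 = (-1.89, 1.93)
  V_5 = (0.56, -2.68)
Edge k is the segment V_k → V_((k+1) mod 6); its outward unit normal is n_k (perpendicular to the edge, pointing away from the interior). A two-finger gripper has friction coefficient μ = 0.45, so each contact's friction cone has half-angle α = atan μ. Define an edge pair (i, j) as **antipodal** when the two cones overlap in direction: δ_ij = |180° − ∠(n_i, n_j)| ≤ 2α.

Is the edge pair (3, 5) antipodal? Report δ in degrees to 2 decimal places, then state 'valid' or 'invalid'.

α = atan 0.45 = 24.23°;  2α = 48.46°
edge 3: e_3 = (-1.21, -0.72);  n_3 = (-0.5114, +0.8594)
edge 5: e_5 = (+1.79, +1.34);  n_5 = (+0.5993, -0.8005)
∠(n_3, n_5) = 173.94°
δ = |180° − 173.94°| = 6.06°
6.06° ≤ 2α = 48.46°  →  valid

δ = 6.06°, valid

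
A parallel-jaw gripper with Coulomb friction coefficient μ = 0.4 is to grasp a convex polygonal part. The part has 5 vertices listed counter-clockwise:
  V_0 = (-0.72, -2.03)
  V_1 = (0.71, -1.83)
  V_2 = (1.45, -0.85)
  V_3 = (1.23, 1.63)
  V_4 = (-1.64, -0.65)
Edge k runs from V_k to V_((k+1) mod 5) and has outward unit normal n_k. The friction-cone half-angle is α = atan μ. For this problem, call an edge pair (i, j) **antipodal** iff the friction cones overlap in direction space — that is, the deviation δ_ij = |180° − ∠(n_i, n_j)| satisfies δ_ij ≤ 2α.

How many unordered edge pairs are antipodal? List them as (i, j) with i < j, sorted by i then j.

count = 3; pairs: (0,3), (1,3), (2,4)

α = atan 0.4 = 21.80°;  2α = 43.60°
n_0 = (+0.1385, -0.9904)
n_1 = (+0.7980, -0.6026)
n_2 = (+0.9961, +0.0884)
n_3 = (-0.6220, +0.7830)
n_4 = (-0.8321, -0.5547)
  (0,1): δ = 135.02°  ·
  (0,2): δ = 92.89°  ·
  (0,3): δ = 30.50°  ✓
  (0,4): δ = 115.73°  ·
  (1,2): δ = 137.87°  ·
  (1,3): δ = 14.48°  ✓
  (1,4): δ = 70.75°  ·
  (2,3): δ = 56.60°  ·
  (2,4): δ = 28.62°  ✓
  (3,4): δ = 94.77°  ·
antipodal pairs: 3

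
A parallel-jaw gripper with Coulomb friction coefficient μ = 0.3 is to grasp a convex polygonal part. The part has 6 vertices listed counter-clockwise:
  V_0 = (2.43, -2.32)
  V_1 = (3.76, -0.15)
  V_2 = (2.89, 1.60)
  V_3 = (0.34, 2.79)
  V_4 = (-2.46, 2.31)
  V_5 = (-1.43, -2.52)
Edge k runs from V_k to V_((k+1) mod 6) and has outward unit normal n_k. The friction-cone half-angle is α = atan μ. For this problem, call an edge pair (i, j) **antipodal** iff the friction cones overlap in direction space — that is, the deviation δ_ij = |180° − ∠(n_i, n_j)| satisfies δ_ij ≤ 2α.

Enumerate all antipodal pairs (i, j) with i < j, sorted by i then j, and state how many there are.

count = 3; pairs: (1,4), (2,5), (3,5)

α = atan 0.3 = 16.70°;  2α = 33.40°
n_0 = (+0.8526, -0.5226)
n_1 = (+0.8954, +0.4452)
n_2 = (+0.4229, +0.9062)
n_3 = (-0.1690, +0.9856)
n_4 = (-0.9780, -0.2086)
n_5 = (+0.0517, -0.9987)
  (0,1): δ = 122.06°  ·
  (0,2): δ = 83.51°  ·
  (0,3): δ = 48.77°  ·
  (0,4): δ = 43.54°  ·
  (0,5): δ = 124.47°  ·
  (1,2): δ = 141.45°  ·
  (1,3): δ = 106.71°  ·
  (1,4): δ = 14.40°  ✓
  (1,5): δ = 66.53°  ·
  (2,3): δ = 145.26°  ·
  (2,4): δ = 52.95°  ·
  (2,5): δ = 27.98°  ✓
  (3,4): δ = 87.69°  ·
  (3,5): δ = 6.76°  ✓
  (4,5): δ = 99.07°  ·
antipodal pairs: 3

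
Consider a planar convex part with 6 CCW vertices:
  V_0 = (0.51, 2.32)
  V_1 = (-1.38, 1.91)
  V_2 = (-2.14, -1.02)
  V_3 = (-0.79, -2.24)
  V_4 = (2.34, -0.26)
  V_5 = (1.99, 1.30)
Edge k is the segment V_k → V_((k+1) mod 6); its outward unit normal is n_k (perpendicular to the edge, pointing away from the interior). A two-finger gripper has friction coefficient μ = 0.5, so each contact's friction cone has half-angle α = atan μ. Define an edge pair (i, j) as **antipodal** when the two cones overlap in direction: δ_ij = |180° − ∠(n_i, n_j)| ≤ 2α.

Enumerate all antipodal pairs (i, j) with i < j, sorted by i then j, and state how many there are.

count = 5; pairs: (0,3), (1,3), (1,4), (2,4), (2,5)

α = atan 0.5 = 26.57°;  2α = 53.13°
n_0 = (-0.2120, +0.9773)
n_1 = (-0.9680, +0.2511)
n_2 = (-0.6705, -0.7419)
n_3 = (+0.5346, -0.8451)
n_4 = (+0.9757, +0.2189)
n_5 = (+0.5675, +0.8234)
  (0,1): δ = 116.78°  ·
  (0,2): δ = 54.34°  ·
  (0,3): δ = 20.08°  ✓
  (0,4): δ = 90.41°  ·
  (0,5): δ = 133.19°  ·
  (1,2): δ = 117.56°  ·
  (1,3): δ = 43.14°  ✓
  (1,4): δ = 27.19°  ✓
  (1,5): δ = 69.97°  ·
  (2,3): δ = 105.58°  ·
  (2,4): δ = 35.25°  ✓
  (2,5): δ = 7.53°  ✓
  (3,4): δ = 109.67°  ·
  (3,5): δ = 66.89°  ·
  (4,5): δ = 137.22°  ·
antipodal pairs: 5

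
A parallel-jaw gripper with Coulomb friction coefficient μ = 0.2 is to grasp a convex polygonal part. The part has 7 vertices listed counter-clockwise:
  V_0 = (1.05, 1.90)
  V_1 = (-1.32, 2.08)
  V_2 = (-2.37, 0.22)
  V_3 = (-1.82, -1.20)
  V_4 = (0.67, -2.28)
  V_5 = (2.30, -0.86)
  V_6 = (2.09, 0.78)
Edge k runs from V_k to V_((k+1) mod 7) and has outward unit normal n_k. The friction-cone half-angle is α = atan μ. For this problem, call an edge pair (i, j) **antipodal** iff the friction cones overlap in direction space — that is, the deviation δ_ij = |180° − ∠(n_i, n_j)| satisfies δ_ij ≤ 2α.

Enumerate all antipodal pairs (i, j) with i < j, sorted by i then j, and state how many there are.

count = 4; pairs: (0,3), (1,4), (2,5), (2,6)

α = atan 0.2 = 11.31°;  2α = 22.62°
n_0 = (+0.0757, +0.9971)
n_1 = (-0.8708, +0.4916)
n_2 = (-0.9325, -0.3612)
n_3 = (-0.3979, -0.9174)
n_4 = (+0.6569, -0.7540)
n_5 = (+0.9919, +0.1270)
n_6 = (+0.7328, +0.6805)
  (0,1): δ = 115.10°  ·
  (0,2): δ = 64.48°  ·
  (0,3): δ = 19.10°  ✓
  (0,4): δ = 45.40°  ·
  (0,5): δ = 101.64°  ·
  (0,6): δ = 137.22°  ·
  (1,2): δ = 129.38°  ·
  (1,3): δ = 84.00°  ·
  (1,4): δ = 19.49°  ✓
  (1,5): δ = 36.74°  ·
  (1,6): δ = 72.32°  ·
  (2,3): δ = 134.62°  ·
  (2,4): δ = 70.11°  ·
  (2,5): δ = 13.88°  ✓
  (2,6): δ = 21.71°  ✓
  (3,4): δ = 115.49°  ·
  (3,5): δ = 59.25°  ·
  (3,6): δ = 23.67°  ·
  (4,5): δ = 123.76°  ·
  (4,6): δ = 88.18°  ·
  (5,6): δ = 144.42°  ·
antipodal pairs: 4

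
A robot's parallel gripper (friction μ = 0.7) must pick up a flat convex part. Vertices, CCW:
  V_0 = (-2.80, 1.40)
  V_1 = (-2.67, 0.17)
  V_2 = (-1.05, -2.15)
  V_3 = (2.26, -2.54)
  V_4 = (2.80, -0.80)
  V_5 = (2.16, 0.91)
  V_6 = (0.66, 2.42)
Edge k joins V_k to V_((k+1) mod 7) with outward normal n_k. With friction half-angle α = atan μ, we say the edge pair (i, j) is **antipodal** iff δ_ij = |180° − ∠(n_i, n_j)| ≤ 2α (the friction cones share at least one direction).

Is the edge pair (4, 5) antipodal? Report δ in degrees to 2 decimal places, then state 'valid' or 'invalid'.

α = atan 0.7 = 34.99°;  2α = 69.98°
edge 4: e_4 = (-0.64, +1.71);  n_4 = (+0.9366, +0.3505)
edge 5: e_5 = (-1.50, +1.51);  n_5 = (+0.7095, +0.7048)
∠(n_4, n_5) = 24.29°
δ = |180° − 24.29°| = 155.71°
155.71° > 2α = 69.98°  →  invalid

δ = 155.71°, invalid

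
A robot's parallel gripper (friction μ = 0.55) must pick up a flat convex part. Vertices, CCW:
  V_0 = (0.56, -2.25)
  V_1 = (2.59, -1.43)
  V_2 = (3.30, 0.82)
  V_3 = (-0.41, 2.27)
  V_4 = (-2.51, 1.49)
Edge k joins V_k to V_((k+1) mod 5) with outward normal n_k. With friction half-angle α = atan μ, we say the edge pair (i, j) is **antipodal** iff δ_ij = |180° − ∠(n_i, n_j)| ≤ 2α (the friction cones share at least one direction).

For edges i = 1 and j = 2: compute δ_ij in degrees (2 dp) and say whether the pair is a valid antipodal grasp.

α = atan 0.55 = 28.81°;  2α = 57.62°
edge 1: e_1 = (+0.71, +2.25);  n_1 = (+0.9536, -0.3009)
edge 2: e_2 = (-3.71, +1.45);  n_2 = (+0.3640, +0.9314)
∠(n_1, n_2) = 86.17°
δ = |180° − 86.17°| = 93.83°
93.83° > 2α = 57.62°  →  invalid

δ = 93.83°, invalid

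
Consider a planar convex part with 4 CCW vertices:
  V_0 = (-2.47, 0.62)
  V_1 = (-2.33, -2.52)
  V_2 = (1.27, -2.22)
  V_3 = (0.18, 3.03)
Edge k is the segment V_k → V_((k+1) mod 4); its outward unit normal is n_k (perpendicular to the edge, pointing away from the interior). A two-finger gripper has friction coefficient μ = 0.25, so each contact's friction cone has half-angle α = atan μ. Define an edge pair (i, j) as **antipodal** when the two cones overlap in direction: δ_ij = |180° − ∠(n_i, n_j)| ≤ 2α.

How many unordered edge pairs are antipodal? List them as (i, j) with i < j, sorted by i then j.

α = atan 0.25 = 14.04°;  2α = 28.07°
n_0 = (-0.9990, -0.0445)
n_1 = (+0.0830, -0.9965)
n_2 = (+0.9791, +0.2033)
n_3 = (-0.6728, +0.7398)
  (0,1): δ = 87.79°  ·
  (0,2): δ = 9.18°  ✓
  (0,3): δ = 129.73°  ·
  (1,2): δ = 83.03°  ·
  (1,3): δ = 37.52°  ·
  (2,3): δ = 59.44°  ·
antipodal pairs: 1

count = 1; pairs: (0,2)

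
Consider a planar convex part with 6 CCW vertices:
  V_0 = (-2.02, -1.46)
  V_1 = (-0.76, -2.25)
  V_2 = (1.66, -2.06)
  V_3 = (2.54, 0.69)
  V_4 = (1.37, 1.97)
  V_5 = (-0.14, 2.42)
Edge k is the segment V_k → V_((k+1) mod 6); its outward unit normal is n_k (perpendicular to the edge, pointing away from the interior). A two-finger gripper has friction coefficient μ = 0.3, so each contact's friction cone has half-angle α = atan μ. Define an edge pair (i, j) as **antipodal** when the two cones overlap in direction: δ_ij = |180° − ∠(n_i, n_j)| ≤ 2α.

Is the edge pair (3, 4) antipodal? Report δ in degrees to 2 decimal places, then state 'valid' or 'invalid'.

α = atan 0.3 = 16.70°;  2α = 33.40°
edge 3: e_3 = (-1.17, +1.28);  n_3 = (+0.7381, +0.6747)
edge 4: e_4 = (-1.51, +0.45);  n_4 = (+0.2856, +0.9583)
∠(n_3, n_4) = 30.98°
δ = |180° − 30.98°| = 149.02°
149.02° > 2α = 33.40°  →  invalid

δ = 149.02°, invalid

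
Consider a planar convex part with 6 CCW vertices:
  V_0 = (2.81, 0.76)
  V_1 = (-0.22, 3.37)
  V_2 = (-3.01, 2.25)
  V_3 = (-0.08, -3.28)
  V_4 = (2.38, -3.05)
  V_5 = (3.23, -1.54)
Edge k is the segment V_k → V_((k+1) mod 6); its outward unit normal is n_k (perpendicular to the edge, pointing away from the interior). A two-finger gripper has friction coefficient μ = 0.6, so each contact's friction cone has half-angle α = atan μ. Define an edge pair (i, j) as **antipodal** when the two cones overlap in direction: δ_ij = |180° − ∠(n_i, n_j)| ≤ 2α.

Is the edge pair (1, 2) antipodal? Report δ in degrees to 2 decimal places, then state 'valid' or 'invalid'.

δ = 83.96°, invalid

α = atan 0.6 = 30.96°;  2α = 61.93°
edge 1: e_1 = (-2.79, -1.12);  n_1 = (-0.3725, +0.9280)
edge 2: e_2 = (+2.93, -5.53);  n_2 = (-0.8836, -0.4682)
∠(n_1, n_2) = 96.04°
δ = |180° − 96.04°| = 83.96°
83.96° > 2α = 61.93°  →  invalid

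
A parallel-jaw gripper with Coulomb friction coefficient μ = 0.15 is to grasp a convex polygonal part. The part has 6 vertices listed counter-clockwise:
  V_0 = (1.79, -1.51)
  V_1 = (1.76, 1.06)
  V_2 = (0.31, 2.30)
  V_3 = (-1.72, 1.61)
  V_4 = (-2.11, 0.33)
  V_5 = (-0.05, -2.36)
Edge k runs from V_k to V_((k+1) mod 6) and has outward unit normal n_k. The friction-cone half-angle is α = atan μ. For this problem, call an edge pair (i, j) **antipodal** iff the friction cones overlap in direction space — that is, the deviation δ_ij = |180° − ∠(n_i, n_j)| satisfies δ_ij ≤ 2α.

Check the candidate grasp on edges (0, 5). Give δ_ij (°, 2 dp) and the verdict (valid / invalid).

α = atan 0.15 = 8.53°;  2α = 17.06°
edge 0: e_0 = (-0.03, +2.57);  n_0 = (+0.9999, +0.0117)
edge 5: e_5 = (+1.84, +0.85);  n_5 = (+0.4194, -0.9078)
∠(n_0, n_5) = 65.87°
δ = |180° − 65.87°| = 114.13°
114.13° > 2α = 17.06°  →  invalid

δ = 114.13°, invalid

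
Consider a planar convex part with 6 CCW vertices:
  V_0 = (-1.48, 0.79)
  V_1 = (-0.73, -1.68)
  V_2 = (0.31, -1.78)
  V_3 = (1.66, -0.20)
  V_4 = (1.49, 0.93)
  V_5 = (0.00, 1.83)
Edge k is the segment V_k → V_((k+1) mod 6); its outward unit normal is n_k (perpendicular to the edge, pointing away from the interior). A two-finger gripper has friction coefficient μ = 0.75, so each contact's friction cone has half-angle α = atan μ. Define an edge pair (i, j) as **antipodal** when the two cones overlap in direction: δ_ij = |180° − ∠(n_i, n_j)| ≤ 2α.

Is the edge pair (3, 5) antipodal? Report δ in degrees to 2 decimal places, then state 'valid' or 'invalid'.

α = atan 0.75 = 36.87°;  2α = 73.74°
edge 3: e_3 = (-0.17, +1.13);  n_3 = (+0.9889, +0.1488)
edge 5: e_5 = (-1.48, -1.04);  n_5 = (-0.5749, +0.8182)
∠(n_3, n_5) = 116.54°
δ = |180° − 116.54°| = 63.46°
63.46° ≤ 2α = 73.74°  →  valid

δ = 63.46°, valid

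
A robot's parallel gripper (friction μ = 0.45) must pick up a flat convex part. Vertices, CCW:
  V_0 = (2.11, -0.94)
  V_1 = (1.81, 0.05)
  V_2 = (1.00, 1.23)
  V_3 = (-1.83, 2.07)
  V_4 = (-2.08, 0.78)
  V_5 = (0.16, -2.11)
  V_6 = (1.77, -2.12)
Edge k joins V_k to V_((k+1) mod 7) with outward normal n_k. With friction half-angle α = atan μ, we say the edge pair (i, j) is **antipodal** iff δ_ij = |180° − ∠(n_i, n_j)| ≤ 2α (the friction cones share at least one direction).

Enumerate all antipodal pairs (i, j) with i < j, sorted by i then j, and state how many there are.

α = atan 0.45 = 24.23°;  2α = 48.46°
n_0 = (+0.9570, +0.2900)
n_1 = (+0.8244, +0.5659)
n_2 = (+0.2845, +0.9587)
n_3 = (-0.9817, +0.1903)
n_4 = (-0.7904, -0.6126)
n_5 = (-0.0062, -1.0000)
n_6 = (+0.9609, -0.2769)
  (0,1): δ = 162.39°  ·
  (0,2): δ = 123.39°  ·
  (0,3): δ = 27.83°  ✓
  (0,4): δ = 20.92°  ✓
  (0,5): δ = 72.79°  ·
  (0,6): δ = 147.07°  ·
  (1,2): δ = 141.00°  ·
  (1,3): δ = 45.44°  ✓
  (1,4): δ = 3.31°  ✓
  (1,5): δ = 55.18°  ·
  (1,6): δ = 129.46°  ·
  (2,3): δ = 84.44°  ·
  (2,4): δ = 35.69°  ✓
  (2,5): δ = 16.18°  ✓
  (2,6): δ = 90.46°  ·
  (3,4): δ = 131.25°  ·
  (3,5): δ = 79.39°  ·
  (3,6): δ = 5.11°  ✓
  (4,5): δ = 128.13°  ·
  (4,6): δ = 53.85°  ·
  (5,6): δ = 105.72°  ·
antipodal pairs: 7

count = 7; pairs: (0,3), (0,4), (1,3), (1,4), (2,4), (2,5), (3,6)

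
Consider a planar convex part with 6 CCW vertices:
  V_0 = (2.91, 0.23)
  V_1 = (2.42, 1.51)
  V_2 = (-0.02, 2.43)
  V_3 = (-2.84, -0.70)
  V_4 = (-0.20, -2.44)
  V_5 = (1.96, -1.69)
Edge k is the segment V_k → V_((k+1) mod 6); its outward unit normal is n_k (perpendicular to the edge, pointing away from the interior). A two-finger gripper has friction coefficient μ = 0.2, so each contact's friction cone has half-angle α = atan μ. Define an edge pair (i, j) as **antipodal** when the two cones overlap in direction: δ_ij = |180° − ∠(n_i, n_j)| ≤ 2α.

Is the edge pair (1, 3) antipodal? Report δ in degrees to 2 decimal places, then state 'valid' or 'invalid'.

α = atan 0.2 = 11.31°;  2α = 22.62°
edge 1: e_1 = (-2.44, +0.92);  n_1 = (+0.3528, +0.9357)
edge 3: e_3 = (+2.64, -1.74);  n_3 = (-0.5503, -0.8350)
∠(n_1, n_3) = 167.27°
δ = |180° − 167.27°| = 12.73°
12.73° ≤ 2α = 22.62°  →  valid

δ = 12.73°, valid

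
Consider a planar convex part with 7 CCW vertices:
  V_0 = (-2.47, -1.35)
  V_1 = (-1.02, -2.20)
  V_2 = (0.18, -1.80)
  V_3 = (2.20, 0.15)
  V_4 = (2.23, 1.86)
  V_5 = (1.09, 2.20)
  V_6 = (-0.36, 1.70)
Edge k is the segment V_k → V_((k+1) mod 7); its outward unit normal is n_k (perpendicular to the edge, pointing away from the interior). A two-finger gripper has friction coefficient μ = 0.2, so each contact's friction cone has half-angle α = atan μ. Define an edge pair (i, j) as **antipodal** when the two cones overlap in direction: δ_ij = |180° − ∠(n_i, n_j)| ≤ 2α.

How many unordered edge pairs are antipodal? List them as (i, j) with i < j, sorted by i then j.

α = atan 0.2 = 11.31°;  2α = 22.62°
n_0 = (-0.5057, -0.8627)
n_1 = (+0.3162, -0.9487)
n_2 = (+0.6945, -0.7195)
n_3 = (+0.9998, -0.0175)
n_4 = (+0.2858, +0.9583)
n_5 = (-0.3260, +0.9454)
n_6 = (-0.8224, +0.5689)
  (0,1): δ = 131.19°  ·
  (0,2): δ = 105.63°  ·
  (0,3): δ = 60.63°  ·
  (0,4): δ = 13.77°  ✓
  (0,5): δ = 49.40°  ·
  (0,6): δ = 85.70°  ·
  (1,2): δ = 154.45°  ·
  (1,3): δ = 109.44°  ·
  (1,4): δ = 35.04°  ·
  (1,5): δ = 0.59°  ✓
  (1,6): δ = 36.89°  ·
  (2,3): δ = 134.99°  ·
  (2,4): δ = 60.60°  ·
  (2,5): δ = 24.96°  ·
  (2,6): δ = 11.33°  ✓
  (3,4): δ = 105.60°  ·
  (3,5): δ = 69.97°  ·
  (3,6): δ = 33.67°  ·
  (4,5): δ = 144.37°  ·
  (4,6): δ = 108.07°  ·
  (5,6): δ = 143.70°  ·
antipodal pairs: 3

count = 3; pairs: (0,4), (1,5), (2,6)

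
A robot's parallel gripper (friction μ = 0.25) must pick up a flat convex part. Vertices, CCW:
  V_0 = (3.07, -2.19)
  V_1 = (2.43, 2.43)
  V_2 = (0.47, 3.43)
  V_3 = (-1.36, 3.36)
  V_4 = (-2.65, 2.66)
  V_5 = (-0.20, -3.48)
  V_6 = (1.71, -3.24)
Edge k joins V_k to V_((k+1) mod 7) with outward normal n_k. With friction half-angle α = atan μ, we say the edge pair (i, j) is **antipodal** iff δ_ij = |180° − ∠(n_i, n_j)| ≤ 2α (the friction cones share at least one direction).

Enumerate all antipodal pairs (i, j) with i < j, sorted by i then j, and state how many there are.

α = atan 0.25 = 14.04°;  2α = 28.07°
n_0 = (+0.9905, +0.1372)
n_1 = (+0.4545, +0.8908)
n_2 = (-0.0382, +0.9993)
n_3 = (-0.4769, +0.8789)
n_4 = (-0.9288, -0.3706)
n_5 = (+0.1247, -0.9922)
n_6 = (+0.6111, -0.7915)
  (0,1): δ = 124.92°  ·
  (0,2): δ = 95.70°  ·
  (0,3): δ = 69.40°  ·
  (0,4): δ = 13.87°  ✓
  (0,5): δ = 89.28°  ·
  (0,6): δ = 119.78°  ·
  (1,2): δ = 150.78°  ·
  (1,3): δ = 124.48°  ·
  (1,4): δ = 41.22°  ·
  (1,5): δ = 34.19°  ·
  (1,6): δ = 64.70°  ·
  (2,3): δ = 153.70°  ·
  (2,4): δ = 70.44°  ·
  (2,5): δ = 4.97°  ✓
  (2,6): δ = 35.48°  ·
  (3,4): δ = 96.73°  ·
  (3,5): δ = 21.32°  ✓
  (3,6): δ = 9.18°  ✓
  (4,5): δ = 104.59°  ·
  (4,6): δ = 74.08°  ·
  (5,6): δ = 149.49°  ·
antipodal pairs: 4

count = 4; pairs: (0,4), (2,5), (3,5), (3,6)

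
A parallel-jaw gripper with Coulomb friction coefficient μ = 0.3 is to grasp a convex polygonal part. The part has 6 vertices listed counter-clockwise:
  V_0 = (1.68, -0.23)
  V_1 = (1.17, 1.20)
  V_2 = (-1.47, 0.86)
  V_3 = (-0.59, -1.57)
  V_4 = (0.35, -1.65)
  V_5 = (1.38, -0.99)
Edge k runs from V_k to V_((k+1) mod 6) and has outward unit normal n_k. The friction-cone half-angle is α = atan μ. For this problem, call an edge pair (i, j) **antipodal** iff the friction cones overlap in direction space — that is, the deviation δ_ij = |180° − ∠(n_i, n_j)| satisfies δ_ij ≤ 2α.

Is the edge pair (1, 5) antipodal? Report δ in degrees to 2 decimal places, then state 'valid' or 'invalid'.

α = atan 0.3 = 16.70°;  2α = 33.40°
edge 1: e_1 = (-2.64, -0.34);  n_1 = (-0.1277, +0.9918)
edge 5: e_5 = (+0.30, +0.76);  n_5 = (+0.9302, -0.3672)
∠(n_1, n_5) = 118.88°
δ = |180° − 118.88°| = 61.12°
61.12° > 2α = 33.40°  →  invalid

δ = 61.12°, invalid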